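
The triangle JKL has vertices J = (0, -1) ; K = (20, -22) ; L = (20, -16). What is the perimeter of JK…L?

60

|JK| = √((20)² + (-21)²) = √841 = 29
|KL| = √((0)² + (6)²) = √36 = 6
|LJ| = √((-20)² + (15)²) = √625 = 25
Perimeter = 29 + 6 + 25 = 60.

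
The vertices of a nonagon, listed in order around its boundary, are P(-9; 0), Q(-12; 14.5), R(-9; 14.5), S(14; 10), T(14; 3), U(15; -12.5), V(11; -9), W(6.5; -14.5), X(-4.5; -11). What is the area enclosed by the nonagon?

559.625

Apply the surveyor's formula: 2A = Σ (x_i·y_{i+1} − x_{i+1}·y_i), indices taken mod 9.
Σ = (-130.5) + (-43.5) + (-293) + (-98) + (-220) + (2.5) + (-101) + (-136.75) + (-99) = -1119.25
Area = |Σ|/2 = 559.625.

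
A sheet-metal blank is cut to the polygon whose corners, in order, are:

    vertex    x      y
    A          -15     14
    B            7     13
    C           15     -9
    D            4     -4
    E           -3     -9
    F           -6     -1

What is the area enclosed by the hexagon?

386.5

Apply the surveyor's formula: 2A = Σ (x_i·y_{i+1} − x_{i+1}·y_i), indices taken mod 6.
Cross-terms: -293, -258, -24, -48, -51, -99  ⇒  Σ = -773
Area = |Σ|/2 = 386.5.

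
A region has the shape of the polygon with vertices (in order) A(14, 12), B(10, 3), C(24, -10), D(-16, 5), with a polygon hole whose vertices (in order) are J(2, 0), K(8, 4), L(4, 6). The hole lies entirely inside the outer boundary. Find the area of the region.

Outer boundary:
Cross-terms: -78, -172, -40, -262  ⇒  Σ = -552
Area = |Σ|/2 = 276.
Hole:
Apply the shoelace formula: 2A = Σ (x_i·y_{i+1} − x_{i+1}·y_i), indices taken mod 3.
Σ = (8) + (32) + (-12) = 28
Area = |Σ|/2 = 14.
Net area = 276 − 14 = 262.

262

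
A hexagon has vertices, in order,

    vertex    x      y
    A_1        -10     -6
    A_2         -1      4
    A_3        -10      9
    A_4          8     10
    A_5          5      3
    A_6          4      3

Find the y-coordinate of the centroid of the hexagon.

61/12

Apply the shoelace (surveyor's) formula. First the cross-terms c_i = x_i·y_{i+1} − x_{i+1}·y_i:
  -46, 31, -172, -26, 3, 6  ⇒  2A = -204, A = -102.
Then Σ (y_i + y_{i+1})·c_i = -3111, so ȳ = -3111 / (6·(-102)) = 61/12.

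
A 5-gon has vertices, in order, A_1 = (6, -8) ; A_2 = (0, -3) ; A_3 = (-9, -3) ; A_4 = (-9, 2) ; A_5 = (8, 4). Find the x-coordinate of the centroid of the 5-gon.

47/138

Apply the shoelace (surveyor's) formula. First the cross-terms c_i = x_i·y_{i+1} − x_{i+1}·y_i:
  -18, -27, -45, -52, -88  ⇒  2A = -230, A = -115.
Then Σ (x_i + x_{i+1})·c_i = -235, so x̄ = -235 / (6·(-115)) = 47/138.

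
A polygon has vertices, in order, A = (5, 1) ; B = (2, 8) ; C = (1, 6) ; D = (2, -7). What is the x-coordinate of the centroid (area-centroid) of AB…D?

8/3

Apply Gauss's area formula. First the cross-terms c_i = x_i·y_{i+1} − x_{i+1}·y_i:
  38, 4, -19, 37  ⇒  2A = 60, A = 30.
Then Σ (x_i + x_{i+1})·c_i = 480, so x̄ = 480 / (6·30) = 8/3.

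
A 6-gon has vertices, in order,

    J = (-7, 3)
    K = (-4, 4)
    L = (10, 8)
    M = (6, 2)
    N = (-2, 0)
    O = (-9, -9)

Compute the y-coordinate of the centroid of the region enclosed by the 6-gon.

145/92

Apply the shoelace (surveyor's) formula. First the cross-terms c_i = x_i·y_{i+1} − x_{i+1}·y_i:
  -16, -72, -28, 4, 18, -90  ⇒  2A = -184, A = -92.
Then Σ (y_i + y_{i+1})·c_i = -870, so ȳ = -870 / (6·(-92)) = 145/92.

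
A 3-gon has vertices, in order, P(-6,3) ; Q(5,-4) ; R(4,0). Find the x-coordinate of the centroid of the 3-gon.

1

Apply Gauss's area formula. First the cross-terms c_i = x_i·y_{i+1} − x_{i+1}·y_i:
  9, 16, 12  ⇒  2A = 37, A = 18.5.
Then Σ (x_i + x_{i+1})·c_i = 111, so x̄ = 111 / (6·18.5) = 1.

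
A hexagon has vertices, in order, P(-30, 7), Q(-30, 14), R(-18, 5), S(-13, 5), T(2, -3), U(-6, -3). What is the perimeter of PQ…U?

|PQ| = √((0)² + (7)²) = √49 = 7
|QR| = √((12)² + (-9)²) = √225 = 15
|RS| = √((5)² + (0)²) = √25 = 5
|ST| = √((15)² + (-8)²) = √289 = 17
|TU| = √((-8)² + (0)²) = √64 = 8
|UP| = √((-24)² + (10)²) = √676 = 26
Perimeter = 7 + 15 + 5 + 17 + 8 + 26 = 78.

78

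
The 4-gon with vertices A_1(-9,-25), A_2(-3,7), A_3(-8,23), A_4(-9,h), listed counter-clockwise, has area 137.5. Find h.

Write out the shoelace sum; only the two edges meeting at A_4 involve h:
2·Area = [((-8)·h − (-9)·23) + ((-9)·(-25) − (-9)·h)] + -151
       = 1·h + 281 = 275
⇒ h = -6.

-6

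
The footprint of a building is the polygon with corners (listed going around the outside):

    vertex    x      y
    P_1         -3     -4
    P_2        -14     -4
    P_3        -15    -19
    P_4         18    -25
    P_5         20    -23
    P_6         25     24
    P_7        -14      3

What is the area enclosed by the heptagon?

1248

Apply the shoelace (surveyor's) formula: 2A = Σ (x_i·y_{i+1} − x_{i+1}·y_i), indices taken mod 7.
Σ = (-44) + (206) + (717) + (86) + (1055) + (411) + (65) = 2496
Area = |Σ|/2 = 1248.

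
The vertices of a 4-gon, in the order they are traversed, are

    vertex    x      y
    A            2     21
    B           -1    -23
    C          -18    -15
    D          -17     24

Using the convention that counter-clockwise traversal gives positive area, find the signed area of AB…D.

-758

Apply Gauss's area formula: 2A = Σ (x_i·y_{i+1} − x_{i+1}·y_i), indices taken mod 4.
Cross-terms: -25, -399, -687, -405  ⇒  Σ = -1516
Signed area = Σ/2 = -758 (negative ⇒ clockwise traversal).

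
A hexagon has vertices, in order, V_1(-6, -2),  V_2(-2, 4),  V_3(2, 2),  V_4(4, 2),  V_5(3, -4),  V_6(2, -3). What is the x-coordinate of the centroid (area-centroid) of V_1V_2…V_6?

Apply the surveyor's formula. First the cross-terms c_i = x_i·y_{i+1} − x_{i+1}·y_i:
  -28, -12, -4, -22, -1, -22  ⇒  2A = -89, A = -44.5.
Then Σ (x_i + x_{i+1})·c_i = 129, so x̄ = 129 / (6·(-44.5)) = -43/89.

-43/89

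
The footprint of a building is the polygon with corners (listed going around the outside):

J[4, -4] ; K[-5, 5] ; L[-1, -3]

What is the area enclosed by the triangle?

Apply the surveyor's formula: 2A = Σ (x_i·y_{i+1} − x_{i+1}·y_i), indices taken mod 3.
Σ = (0) + (20) + (16) = 36
Area = |Σ|/2 = 18.

18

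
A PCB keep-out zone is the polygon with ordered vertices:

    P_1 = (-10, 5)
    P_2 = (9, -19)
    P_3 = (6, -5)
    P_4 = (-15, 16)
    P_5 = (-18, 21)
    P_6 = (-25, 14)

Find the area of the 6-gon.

248

P_1→P_2: (-10)(-19) − (9)(5) = 145
P_2→P_3: (9)(-5) − (6)(-19) = 69
P_3→P_4: (6)(16) − (-15)(-5) = 21
P_4→P_5: (-15)(21) − (-18)(16) = -27
P_5→P_6: (-18)(14) − (-25)(21) = 273
P_6→P_1: (-25)(5) − (-10)(14) = 15
Σ = 496
Area = |Σ|/2 = 248.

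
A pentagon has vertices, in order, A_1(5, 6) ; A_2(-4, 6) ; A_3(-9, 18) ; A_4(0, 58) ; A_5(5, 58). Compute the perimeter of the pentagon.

|A_1A_2| = √((-9)² + (0)²) = √81 = 9
|A_2A_3| = √((-5)² + (12)²) = √169 = 13
|A_3A_4| = √((9)² + (40)²) = √1681 = 41
|A_4A_5| = √((5)² + (0)²) = √25 = 5
|A_5A_1| = √((0)² + (-52)²) = √2704 = 52
Perimeter = 9 + 13 + 41 + 5 + 52 = 120.

120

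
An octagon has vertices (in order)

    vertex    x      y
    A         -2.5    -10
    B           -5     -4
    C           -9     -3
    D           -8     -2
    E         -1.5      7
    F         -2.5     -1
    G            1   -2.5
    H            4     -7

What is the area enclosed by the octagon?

Apply the surveyor's formula: 2A = Σ (x_i·y_{i+1} − x_{i+1}·y_i), indices taken mod 8.
A→B: (-2.5)(-4) − (-5)(-10) = -40
B→C: (-5)(-3) − (-9)(-4) = -21
C→D: (-9)(-2) − (-8)(-3) = -6
D→E: (-8)(7) − (-1.5)(-2) = -59
E→F: (-1.5)(-1) − (-2.5)(7) = 19
F→G: (-2.5)(-2.5) − (1)(-1) = 7.25
G→H: (1)(-7) − (4)(-2.5) = 3
H→A: (4)(-10) − (-2.5)(-7) = -57.5
Σ = -154.25
Area = |Σ|/2 = 77.125.

77.125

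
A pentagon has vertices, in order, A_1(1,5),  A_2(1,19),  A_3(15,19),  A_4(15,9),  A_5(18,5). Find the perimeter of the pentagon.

60

|A_1A_2| = √((0)² + (14)²) = √196 = 14
|A_2A_3| = √((14)² + (0)²) = √196 = 14
|A_3A_4| = √((0)² + (-10)²) = √100 = 10
|A_4A_5| = √((3)² + (-4)²) = √25 = 5
|A_5A_1| = √((-17)² + (0)²) = √289 = 17
Perimeter = 14 + 14 + 10 + 5 + 17 = 60.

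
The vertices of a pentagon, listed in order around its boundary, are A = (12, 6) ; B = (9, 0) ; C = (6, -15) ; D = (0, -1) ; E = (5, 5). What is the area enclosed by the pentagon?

110

Σ = (-54) + (-135) + (-6) + (5) + (-30) = -220
Area = |Σ|/2 = 110.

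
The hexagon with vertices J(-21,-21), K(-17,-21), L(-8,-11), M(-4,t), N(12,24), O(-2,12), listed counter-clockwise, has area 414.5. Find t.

The doubled signed area Σ (x_i y_{i+1} − x_{i+1} y_i) is linear in t.
With t=0 it equals 449; the coefficient of t is -20 (from the two edges through M).
So -20·t + 449 = 2·414.5 = 829 ⇒ t = -19.

-19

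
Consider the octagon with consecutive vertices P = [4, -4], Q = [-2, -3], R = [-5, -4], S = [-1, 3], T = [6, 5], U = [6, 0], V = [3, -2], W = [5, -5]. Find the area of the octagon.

Apply Gauss's area formula: 2A = Σ (x_i·y_{i+1} − x_{i+1}·y_i), indices taken mod 8.
Σ = (-20) + (-7) + (-19) + (-23) + (-30) + (-12) + (-5) + (0) = -116
Area = |Σ|/2 = 58.

58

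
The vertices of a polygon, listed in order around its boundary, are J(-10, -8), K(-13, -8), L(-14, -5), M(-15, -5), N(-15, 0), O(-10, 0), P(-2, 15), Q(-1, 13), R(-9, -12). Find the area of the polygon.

Apply Gauss's area formula: 2A = Σ (x_i·y_{i+1} − x_{i+1}·y_i), indices taken mod 9.
Σ = (-24) + (-47) + (-5) + (-75) + (0) + (-150) + (-11) + (129) + (-48) = -231
Area = |Σ|/2 = 115.5.

115.5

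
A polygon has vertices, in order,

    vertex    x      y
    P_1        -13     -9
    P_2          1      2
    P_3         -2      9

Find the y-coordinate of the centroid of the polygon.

Apply the shoelace (surveyor's) formula. First the cross-terms c_i = x_i·y_{i+1} − x_{i+1}·y_i:
  -17, 13, 135  ⇒  2A = 131, A = 65.5.
Then Σ (y_i + y_{i+1})·c_i = 262, so ȳ = 262 / (6·65.5) = 2/3.

2/3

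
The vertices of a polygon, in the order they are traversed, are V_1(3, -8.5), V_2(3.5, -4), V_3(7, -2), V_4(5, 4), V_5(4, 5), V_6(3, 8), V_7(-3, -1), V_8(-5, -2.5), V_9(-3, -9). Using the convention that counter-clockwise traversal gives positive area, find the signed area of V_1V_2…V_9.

Apply the shoelace (surveyor's) formula: 2A = Σ (x_i·y_{i+1} − x_{i+1}·y_i), indices taken mod 9.
Σ = (17.75) + (21) + (38) + (9) + (17) + (21) + (2.5) + (37.5) + (52.5) = 216.25
Signed area = Σ/2 = 108.125 (positive ⇒ counter-clockwise traversal).

108.125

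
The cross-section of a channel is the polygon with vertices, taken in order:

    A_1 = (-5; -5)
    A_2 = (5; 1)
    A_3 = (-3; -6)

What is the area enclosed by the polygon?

Apply the shoelace (surveyor's) formula: 2A = Σ (x_i·y_{i+1} − x_{i+1}·y_i), indices taken mod 3.
A_1→A_2: (-5)(1) − (5)(-5) = 20
A_2→A_3: (5)(-6) − (-3)(1) = -27
A_3→A_1: (-3)(-5) − (-5)(-6) = -15
Σ = -22
Area = |Σ|/2 = 11.

11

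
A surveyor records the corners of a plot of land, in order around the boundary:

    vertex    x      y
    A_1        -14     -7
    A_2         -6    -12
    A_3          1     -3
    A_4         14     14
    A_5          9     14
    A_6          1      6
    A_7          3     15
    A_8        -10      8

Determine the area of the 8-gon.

Apply Gauss's area formula: 2A = Σ (x_i·y_{i+1} − x_{i+1}·y_i), indices taken mod 8.
Σ = (126) + (30) + (56) + (70) + (40) + (-3) + (174) + (182) = 675
Area = |Σ|/2 = 337.5.

337.5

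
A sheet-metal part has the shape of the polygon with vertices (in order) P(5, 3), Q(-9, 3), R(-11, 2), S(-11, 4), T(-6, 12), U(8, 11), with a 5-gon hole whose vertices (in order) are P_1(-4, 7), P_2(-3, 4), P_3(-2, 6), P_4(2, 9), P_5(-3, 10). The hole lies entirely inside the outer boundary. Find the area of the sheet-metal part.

Outer boundary:
Apply the surveyor's formula: 2A = Σ (x_i·y_{i+1} − x_{i+1}·y_i), indices taken mod 6.
Σ = (42) + (15) + (-22) + (-108) + (-162) + (-31) = -266
Area = |Σ|/2 = 133.
Hole:
Apply the shoelace (surveyor's) formula: 2A = Σ (x_i·y_{i+1} − x_{i+1}·y_i), indices taken mod 5.
Cross-terms: 5, -10, -30, 47, 19  ⇒  Σ = 31
Area = |Σ|/2 = 15.5.
Net area = 133 − 15.5 = 117.5.

117.5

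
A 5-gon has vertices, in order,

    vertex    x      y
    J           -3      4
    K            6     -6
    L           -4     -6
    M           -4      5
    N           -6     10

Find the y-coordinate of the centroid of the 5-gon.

-355/171

Apply the shoelace formula. First the cross-terms c_i = x_i·y_{i+1} − x_{i+1}·y_i:
  -6, -60, -44, -10, 6  ⇒  2A = -114, A = -57.
Then Σ (y_i + y_{i+1})·c_i = 710, so ȳ = 710 / (6·(-57)) = -355/171.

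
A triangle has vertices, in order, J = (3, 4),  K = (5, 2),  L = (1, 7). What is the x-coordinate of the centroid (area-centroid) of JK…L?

Apply the shoelace (surveyor's) formula. First the cross-terms c_i = x_i·y_{i+1} − x_{i+1}·y_i:
  -14, 33, -17  ⇒  2A = 2, A = 1.
Then Σ (x_i + x_{i+1})·c_i = 18, so x̄ = 18 / (6·1) = 3.

3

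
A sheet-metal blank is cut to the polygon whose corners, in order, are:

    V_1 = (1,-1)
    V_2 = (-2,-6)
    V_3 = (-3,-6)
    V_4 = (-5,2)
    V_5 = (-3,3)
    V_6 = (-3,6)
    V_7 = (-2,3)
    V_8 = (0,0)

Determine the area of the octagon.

32.5

Apply the shoelace formula: 2A = Σ (x_i·y_{i+1} − x_{i+1}·y_i), indices taken mod 8.
Σ = (-8) + (-6) + (-36) + (-9) + (-9) + (3) + (0) + (0) = -65
Area = |Σ|/2 = 32.5.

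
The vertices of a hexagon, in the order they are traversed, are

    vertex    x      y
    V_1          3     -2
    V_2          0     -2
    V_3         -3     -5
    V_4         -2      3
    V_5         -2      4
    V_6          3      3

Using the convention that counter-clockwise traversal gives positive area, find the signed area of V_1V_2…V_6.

-33

Σ = (-6) + (-6) + (-19) + (-2) + (-18) + (-15) = -66
Signed area = Σ/2 = -33 (negative ⇒ clockwise traversal).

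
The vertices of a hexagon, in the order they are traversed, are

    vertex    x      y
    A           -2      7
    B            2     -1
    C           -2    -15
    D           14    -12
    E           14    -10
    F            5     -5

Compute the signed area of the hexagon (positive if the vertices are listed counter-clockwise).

Σ = (-12) + (-32) + (234) + (28) + (-20) + (25) = 223
Signed area = Σ/2 = 111.5 (positive ⇒ counter-clockwise traversal).

111.5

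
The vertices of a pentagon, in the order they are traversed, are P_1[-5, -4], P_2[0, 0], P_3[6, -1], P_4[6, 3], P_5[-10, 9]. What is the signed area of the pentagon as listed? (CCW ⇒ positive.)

96.5

Apply Gauss's area formula: 2A = Σ (x_i·y_{i+1} − x_{i+1}·y_i), indices taken mod 5.
Cross-terms: 0, 0, 24, 84, 85  ⇒  Σ = 193
Signed area = Σ/2 = 96.5 (positive ⇒ counter-clockwise traversal).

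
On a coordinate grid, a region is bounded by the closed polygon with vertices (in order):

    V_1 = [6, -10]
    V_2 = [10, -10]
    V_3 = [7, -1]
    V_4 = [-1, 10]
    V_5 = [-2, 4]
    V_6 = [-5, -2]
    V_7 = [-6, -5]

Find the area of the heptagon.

156

Σ = (40) + (60) + (69) + (16) + (24) + (13) + (90) = 312
Area = |Σ|/2 = 156.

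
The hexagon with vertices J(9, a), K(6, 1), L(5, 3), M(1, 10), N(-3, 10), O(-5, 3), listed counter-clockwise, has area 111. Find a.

Write out the shoelace sum; only the two edges meeting at J involve a:
2·Area = [((-5)·a − 9·3) + (9·1 − 6·a)] + 141
       = -11·a + 123 = 222
⇒ a = -9.

-9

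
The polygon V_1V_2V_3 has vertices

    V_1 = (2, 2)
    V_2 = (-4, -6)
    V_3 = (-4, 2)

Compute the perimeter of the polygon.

|V_1V_2| = √((-6)² + (-8)²) = √100 = 10
|V_2V_3| = √((0)² + (8)²) = √64 = 8
|V_3V_1| = √((6)² + (0)²) = √36 = 6
Perimeter = 10 + 8 + 6 = 24.

24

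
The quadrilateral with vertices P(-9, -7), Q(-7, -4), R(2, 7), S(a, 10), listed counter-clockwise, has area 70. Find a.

The doubled signed area Σ (x_i y_{i+1} − x_{i+1} y_i) is linear in a.
With a=0 it equals 56; the coefficient of a is -14 (from the two edges through S).
So -14·a + 56 = 2·70 = 140 ⇒ a = -6.

-6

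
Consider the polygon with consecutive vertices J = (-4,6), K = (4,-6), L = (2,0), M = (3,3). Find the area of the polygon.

Apply the surveyor's formula: 2A = Σ (x_i·y_{i+1} − x_{i+1}·y_i), indices taken mod 4.
Σ = (0) + (12) + (6) + (30) = 48
Area = |Σ|/2 = 24.

24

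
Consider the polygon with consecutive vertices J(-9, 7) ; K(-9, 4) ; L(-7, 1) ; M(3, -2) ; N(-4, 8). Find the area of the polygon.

Σ = (27) + (19) + (11) + (16) + (44) = 117
Area = |Σ|/2 = 58.5.

58.5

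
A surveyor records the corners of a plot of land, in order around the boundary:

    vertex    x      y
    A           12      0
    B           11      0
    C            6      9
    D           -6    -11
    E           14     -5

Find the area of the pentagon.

165.5

Σ = (0) + (99) + (-12) + (184) + (60) = 331
Area = |Σ|/2 = 165.5.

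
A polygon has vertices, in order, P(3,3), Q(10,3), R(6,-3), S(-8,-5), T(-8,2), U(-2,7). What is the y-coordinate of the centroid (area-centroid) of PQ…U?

Apply the shoelace formula. First the cross-terms c_i = x_i·y_{i+1} − x_{i+1}·y_i:
  -21, -48, -54, -56, -52, -27  ⇒  2A = -258, A = -129.
Then Σ (y_i + y_{i+1})·c_i = -264, so ȳ = -264 / (6·(-129)) = 44/129.

44/129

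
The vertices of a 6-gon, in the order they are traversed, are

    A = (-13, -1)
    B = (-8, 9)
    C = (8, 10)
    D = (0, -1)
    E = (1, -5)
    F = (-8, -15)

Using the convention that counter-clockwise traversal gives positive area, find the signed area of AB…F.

Σ = (-125) + (-152) + (-8) + (1) + (-55) + (-187) = -526
Signed area = Σ/2 = -263 (negative ⇒ clockwise traversal).

-263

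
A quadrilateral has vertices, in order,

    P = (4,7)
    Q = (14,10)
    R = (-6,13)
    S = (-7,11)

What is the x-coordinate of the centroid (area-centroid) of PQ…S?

141/58

Apply Gauss's area formula. First the cross-terms c_i = x_i·y_{i+1} − x_{i+1}·y_i:
  -58, 242, 25, -93  ⇒  2A = 116, A = 58.
Then Σ (x_i + x_{i+1})·c_i = 846, so x̄ = 846 / (6·58) = 141/58.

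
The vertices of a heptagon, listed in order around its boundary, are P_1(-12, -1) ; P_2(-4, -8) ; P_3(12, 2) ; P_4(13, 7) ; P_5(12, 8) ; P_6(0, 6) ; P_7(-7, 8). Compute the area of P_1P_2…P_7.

Apply the shoelace (surveyor's) formula: 2A = Σ (x_i·y_{i+1} − x_{i+1}·y_i), indices taken mod 7.
Σ = (92) + (88) + (58) + (20) + (72) + (42) + (103) = 475
Area = |Σ|/2 = 237.5.

237.5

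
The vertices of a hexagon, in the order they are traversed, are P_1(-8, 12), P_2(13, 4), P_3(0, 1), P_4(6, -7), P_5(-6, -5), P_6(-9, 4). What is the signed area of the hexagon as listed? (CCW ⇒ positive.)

Apply the surveyor's formula: 2A = Σ (x_i·y_{i+1} − x_{i+1}·y_i), indices taken mod 6.
Σ = (-188) + (13) + (-6) + (-72) + (-69) + (-76) = -398
Signed area = Σ/2 = -199 (negative ⇒ clockwise traversal).

-199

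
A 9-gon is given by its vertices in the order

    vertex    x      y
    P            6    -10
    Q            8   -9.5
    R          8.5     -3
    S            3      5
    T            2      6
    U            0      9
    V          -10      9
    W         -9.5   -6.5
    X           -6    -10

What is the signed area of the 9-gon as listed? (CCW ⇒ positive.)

286.875

Apply the shoelace (surveyor's) formula: 2A = Σ (x_i·y_{i+1} − x_{i+1}·y_i), indices taken mod 9.
Σ = (23) + (56.75) + (51.5) + (8) + (18) + (90) + (150.5) + (56) + (120) = 573.75
Signed area = Σ/2 = 286.875 (positive ⇒ counter-clockwise traversal).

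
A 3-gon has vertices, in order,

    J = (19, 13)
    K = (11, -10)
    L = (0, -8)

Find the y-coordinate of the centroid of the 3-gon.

Apply the surveyor's formula. First the cross-terms c_i = x_i·y_{i+1} − x_{i+1}·y_i:
  -333, -88, 152  ⇒  2A = -269, A = -134.5.
Then Σ (y_i + y_{i+1})·c_i = 1345, so ȳ = 1345 / (6·(-134.5)) = -5/3.

-5/3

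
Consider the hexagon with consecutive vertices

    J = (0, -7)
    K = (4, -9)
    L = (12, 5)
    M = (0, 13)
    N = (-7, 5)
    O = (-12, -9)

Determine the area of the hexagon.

305

Apply the shoelace formula: 2A = Σ (x_i·y_{i+1} − x_{i+1}·y_i), indices taken mod 6.
Σ = (28) + (128) + (156) + (91) + (123) + (84) = 610
Area = |Σ|/2 = 305.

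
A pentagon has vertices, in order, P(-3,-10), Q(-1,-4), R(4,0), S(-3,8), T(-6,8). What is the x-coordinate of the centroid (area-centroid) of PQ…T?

Apply the surveyor's formula. First the cross-terms c_i = x_i·y_{i+1} − x_{i+1}·y_i:
  2, 16, 32, 24, 84  ⇒  2A = 158, A = 79.
Then Σ (x_i + x_{i+1})·c_i = -900, so x̄ = -900 / (6·79) = -150/79.

-150/79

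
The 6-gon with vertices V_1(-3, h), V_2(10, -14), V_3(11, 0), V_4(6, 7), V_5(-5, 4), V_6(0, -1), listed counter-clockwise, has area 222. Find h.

Write out the shoelace sum; only the two edges meeting at V_1 involve h:
2·Area = [(0·h − (-3)·(-1)) + ((-3)·(-14) − 10·h)] + 295
       = -10·h + 334 = 444
⇒ h = -11.

-11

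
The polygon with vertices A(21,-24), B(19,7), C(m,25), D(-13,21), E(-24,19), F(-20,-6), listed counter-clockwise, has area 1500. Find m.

The doubled signed area Σ (x_i y_{i+1} − x_{i+1} y_i) is linear in m.
With m=0 it equals 2790; the coefficient of m is 14 (from the two edges through C).
So 14·m + 2790 = 2·1500 = 3000 ⇒ m = 15.

15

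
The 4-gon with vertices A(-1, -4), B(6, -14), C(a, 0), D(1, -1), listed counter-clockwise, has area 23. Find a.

1

Write out the shoelace sum; only the two edges meeting at C involve a:
2·Area = [(6·0 − a·(-14)) + (a·(-1) − 1·0)] + 33
       = 13·a + 33 = 46
⇒ a = 1.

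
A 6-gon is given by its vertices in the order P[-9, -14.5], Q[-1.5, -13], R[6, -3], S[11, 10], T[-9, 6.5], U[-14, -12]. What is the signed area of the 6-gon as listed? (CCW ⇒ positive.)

363.125

Apply the shoelace (surveyor's) formula: 2A = Σ (x_i·y_{i+1} − x_{i+1}·y_i), indices taken mod 6.
Σ = (95.25) + (82.5) + (93) + (161.5) + (199) + (95) = 726.25
Signed area = Σ/2 = 363.125 (positive ⇒ counter-clockwise traversal).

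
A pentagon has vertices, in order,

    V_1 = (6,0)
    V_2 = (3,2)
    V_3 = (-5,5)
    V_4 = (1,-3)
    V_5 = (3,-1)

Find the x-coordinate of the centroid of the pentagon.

Apply the surveyor's formula. First the cross-terms c_i = x_i·y_{i+1} − x_{i+1}·y_i:
  12, 25, 10, 8, 6  ⇒  2A = 61, A = 30.5.
Then Σ (x_i + x_{i+1})·c_i = 104, so x̄ = 104 / (6·30.5) = 104/183.

104/183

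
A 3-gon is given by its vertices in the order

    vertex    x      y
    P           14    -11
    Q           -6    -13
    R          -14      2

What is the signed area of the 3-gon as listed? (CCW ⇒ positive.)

-158

Σ = (-248) + (-194) + (126) = -316
Signed area = Σ/2 = -158 (negative ⇒ clockwise traversal).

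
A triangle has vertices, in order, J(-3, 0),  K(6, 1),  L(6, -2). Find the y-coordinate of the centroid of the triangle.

Apply Gauss's area formula. First the cross-terms c_i = x_i·y_{i+1} − x_{i+1}·y_i:
  -3, -18, -6  ⇒  2A = -27, A = -13.5.
Then Σ (y_i + y_{i+1})·c_i = 27, so ȳ = 27 / (6·(-13.5)) = -1/3.

-1/3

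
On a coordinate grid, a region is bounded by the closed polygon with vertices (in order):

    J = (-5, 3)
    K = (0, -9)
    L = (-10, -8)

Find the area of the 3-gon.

Apply the surveyor's formula: 2A = Σ (x_i·y_{i+1} − x_{i+1}·y_i), indices taken mod 3.
Cross-terms: 45, -90, -70  ⇒  Σ = -115
Area = |Σ|/2 = 57.5.

57.5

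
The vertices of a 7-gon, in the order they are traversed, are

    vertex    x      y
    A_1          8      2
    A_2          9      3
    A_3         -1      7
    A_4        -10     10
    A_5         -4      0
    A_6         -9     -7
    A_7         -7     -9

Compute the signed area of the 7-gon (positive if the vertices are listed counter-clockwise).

145

Apply the surveyor's formula: 2A = Σ (x_i·y_{i+1} − x_{i+1}·y_i), indices taken mod 7.
Σ = (6) + (66) + (60) + (40) + (28) + (32) + (58) = 290
Signed area = Σ/2 = 145 (positive ⇒ counter-clockwise traversal).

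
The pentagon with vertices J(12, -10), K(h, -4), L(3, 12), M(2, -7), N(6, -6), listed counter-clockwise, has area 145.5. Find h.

15

The doubled signed area Σ (x_i y_{i+1} − x_{i+1} y_i) is linear in h.
With h=0 it equals -39; the coefficient of h is 22 (from the two edges through K).
So 22·h + -39 = 2·145.5 = 291 ⇒ h = 15.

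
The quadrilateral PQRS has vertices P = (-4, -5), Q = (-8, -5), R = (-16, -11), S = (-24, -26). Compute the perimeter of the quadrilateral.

60

|PQ| = √((-4)² + (0)²) = √16 = 4
|QR| = √((-8)² + (-6)²) = √100 = 10
|RS| = √((-8)² + (-15)²) = √289 = 17
|SP| = √((20)² + (21)²) = √841 = 29
Perimeter = 4 + 10 + 17 + 29 = 60.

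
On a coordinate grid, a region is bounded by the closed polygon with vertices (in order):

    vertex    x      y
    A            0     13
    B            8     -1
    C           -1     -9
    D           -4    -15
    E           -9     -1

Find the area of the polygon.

223

Apply the shoelace formula: 2A = Σ (x_i·y_{i+1} − x_{i+1}·y_i), indices taken mod 5.
Σ = (-104) + (-73) + (-21) + (-131) + (-117) = -446
Area = |Σ|/2 = 223.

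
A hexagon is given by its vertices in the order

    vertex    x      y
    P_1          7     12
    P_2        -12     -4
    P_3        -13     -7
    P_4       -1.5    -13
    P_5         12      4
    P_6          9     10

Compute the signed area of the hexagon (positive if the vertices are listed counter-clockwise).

289.25

Apply the shoelace formula: 2A = Σ (x_i·y_{i+1} − x_{i+1}·y_i), indices taken mod 6.
Σ = (116) + (32) + (158.5) + (150) + (84) + (38) = 578.5
Signed area = Σ/2 = 289.25 (positive ⇒ counter-clockwise traversal).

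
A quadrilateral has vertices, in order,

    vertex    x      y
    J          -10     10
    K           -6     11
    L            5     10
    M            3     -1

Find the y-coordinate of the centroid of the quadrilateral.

20/3

Apply the shoelace formula. First the cross-terms c_i = x_i·y_{i+1} − x_{i+1}·y_i:
  -50, -115, -35, 20  ⇒  2A = -180, A = -90.
Then Σ (y_i + y_{i+1})·c_i = -3600, so ȳ = -3600 / (6·(-90)) = 20/3.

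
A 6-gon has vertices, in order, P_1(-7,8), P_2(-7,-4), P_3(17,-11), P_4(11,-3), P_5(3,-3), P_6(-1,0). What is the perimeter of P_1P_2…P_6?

|P_1P_2| = √((0)² + (-12)²) = √144 = 12
|P_2P_3| = √((24)² + (-7)²) = √625 = 25
|P_3P_4| = √((-6)² + (8)²) = √100 = 10
|P_4P_5| = √((-8)² + (0)²) = √64 = 8
|P_5P_6| = √((-4)² + (3)²) = √25 = 5
|P_6P_1| = √((-6)² + (8)²) = √100 = 10
Perimeter = 12 + 25 + 10 + 8 + 5 + 10 = 70.

70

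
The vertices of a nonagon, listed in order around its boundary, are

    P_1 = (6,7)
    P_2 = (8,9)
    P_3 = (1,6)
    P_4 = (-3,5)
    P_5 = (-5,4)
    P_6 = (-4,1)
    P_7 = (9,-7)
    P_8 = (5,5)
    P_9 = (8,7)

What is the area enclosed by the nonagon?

Apply the surveyor's formula: 2A = Σ (x_i·y_{i+1} − x_{i+1}·y_i), indices taken mod 9.
Σ = (-2) + (39) + (23) + (13) + (11) + (19) + (80) + (-5) + (14) = 192
Area = |Σ|/2 = 96.

96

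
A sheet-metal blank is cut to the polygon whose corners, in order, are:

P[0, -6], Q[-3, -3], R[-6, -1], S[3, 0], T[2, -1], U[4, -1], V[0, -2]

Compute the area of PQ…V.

19.5

Apply the shoelace (surveyor's) formula: 2A = Σ (x_i·y_{i+1} − x_{i+1}·y_i), indices taken mod 7.
Σ = (-18) + (-15) + (3) + (-3) + (2) + (-8) + (0) = -39
Area = |Σ|/2 = 19.5.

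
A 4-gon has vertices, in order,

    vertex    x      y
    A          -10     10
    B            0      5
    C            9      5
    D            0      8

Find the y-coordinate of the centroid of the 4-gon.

Apply the surveyor's formula. First the cross-terms c_i = x_i·y_{i+1} − x_{i+1}·y_i:
  -50, -45, 72, 80  ⇒  2A = 57, A = 28.5.
Then Σ (y_i + y_{i+1})·c_i = 1176, so ȳ = 1176 / (6·28.5) = 392/57.

392/57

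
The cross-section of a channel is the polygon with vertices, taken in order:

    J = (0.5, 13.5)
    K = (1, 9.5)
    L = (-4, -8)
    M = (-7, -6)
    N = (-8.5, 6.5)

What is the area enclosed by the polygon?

Σ = (-8.75) + (30) + (-32) + (-96.5) + (-118) = -225.25
Area = |Σ|/2 = 112.625.

112.625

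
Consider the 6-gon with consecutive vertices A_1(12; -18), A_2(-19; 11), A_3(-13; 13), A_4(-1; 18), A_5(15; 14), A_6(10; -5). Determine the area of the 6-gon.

577

Cross-terms: -210, -104, -221, -284, -215, -120  ⇒  Σ = -1154
Area = |Σ|/2 = 577.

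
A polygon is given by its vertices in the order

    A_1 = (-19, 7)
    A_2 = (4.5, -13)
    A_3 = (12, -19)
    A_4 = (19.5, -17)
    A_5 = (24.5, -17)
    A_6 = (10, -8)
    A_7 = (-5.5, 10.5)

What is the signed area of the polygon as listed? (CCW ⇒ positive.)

366.75

Σ = (215.5) + (70.5) + (166.5) + (85) + (-26) + (61) + (161) = 733.5
Signed area = Σ/2 = 366.75 (positive ⇒ counter-clockwise traversal).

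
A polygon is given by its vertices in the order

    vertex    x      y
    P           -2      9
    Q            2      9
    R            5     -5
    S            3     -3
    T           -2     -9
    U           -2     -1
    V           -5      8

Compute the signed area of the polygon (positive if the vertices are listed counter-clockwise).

-95

Cross-terms: -36, -55, 0, -33, -16, -21, -29  ⇒  Σ = -190
Signed area = Σ/2 = -95 (negative ⇒ clockwise traversal).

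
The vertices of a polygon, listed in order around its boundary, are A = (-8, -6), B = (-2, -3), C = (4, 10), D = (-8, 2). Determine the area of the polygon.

A→B: (-8)(-3) − (-2)(-6) = 12
B→C: (-2)(10) − (4)(-3) = -8
C→D: (4)(2) − (-8)(10) = 88
D→A: (-8)(-6) − (-8)(2) = 64
Σ = 156
Area = |Σ|/2 = 78.

78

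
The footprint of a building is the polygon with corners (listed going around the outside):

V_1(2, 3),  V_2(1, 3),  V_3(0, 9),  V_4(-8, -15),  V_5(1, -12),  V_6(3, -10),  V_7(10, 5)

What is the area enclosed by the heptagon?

Apply Gauss's area formula: 2A = Σ (x_i·y_{i+1} − x_{i+1}·y_i), indices taken mod 7.
Σ = (3) + (9) + (72) + (111) + (26) + (115) + (20) = 356
Area = |Σ|/2 = 178.

178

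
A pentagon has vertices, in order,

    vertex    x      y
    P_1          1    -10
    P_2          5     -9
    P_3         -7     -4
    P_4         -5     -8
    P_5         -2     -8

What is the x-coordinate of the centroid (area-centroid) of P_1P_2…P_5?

-36/23

Apply Gauss's area formula. First the cross-terms c_i = x_i·y_{i+1} − x_{i+1}·y_i:
  41, -83, 36, 24, 28  ⇒  2A = 46, A = 23.
Then Σ (x_i + x_{i+1})·c_i = -216, so x̄ = -216 / (6·23) = -36/23.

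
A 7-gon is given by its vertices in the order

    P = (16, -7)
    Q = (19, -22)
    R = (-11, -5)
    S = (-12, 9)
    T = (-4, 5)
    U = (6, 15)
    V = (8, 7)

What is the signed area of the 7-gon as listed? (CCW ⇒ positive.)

P→Q: (16)(-22) − (19)(-7) = -219
Q→R: (19)(-5) − (-11)(-22) = -337
R→S: (-11)(9) − (-12)(-5) = -159
S→T: (-12)(5) − (-4)(9) = -24
T→U: (-4)(15) − (6)(5) = -90
U→V: (6)(7) − (8)(15) = -78
V→P: (8)(-7) − (16)(7) = -168
Σ = -1075
Signed area = Σ/2 = -537.5 (negative ⇒ clockwise traversal).

-537.5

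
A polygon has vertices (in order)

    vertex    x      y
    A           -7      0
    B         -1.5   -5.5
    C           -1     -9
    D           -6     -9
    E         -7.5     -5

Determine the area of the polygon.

35.5

Cross-terms: 38.5, 8, -45, -37.5, -35  ⇒  Σ = -71
Area = |Σ|/2 = 35.5.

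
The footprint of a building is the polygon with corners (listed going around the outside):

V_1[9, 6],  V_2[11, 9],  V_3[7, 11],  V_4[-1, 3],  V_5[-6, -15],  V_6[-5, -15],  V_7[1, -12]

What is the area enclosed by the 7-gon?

171

V_1→V_2: (9)(9) − (11)(6) = 15
V_2→V_3: (11)(11) − (7)(9) = 58
V_3→V_4: (7)(3) − (-1)(11) = 32
V_4→V_5: (-1)(-15) − (-6)(3) = 33
V_5→V_6: (-6)(-15) − (-5)(-15) = 15
V_6→V_7: (-5)(-12) − (1)(-15) = 75
V_7→V_1: (1)(6) − (9)(-12) = 114
Σ = 342
Area = |Σ|/2 = 171.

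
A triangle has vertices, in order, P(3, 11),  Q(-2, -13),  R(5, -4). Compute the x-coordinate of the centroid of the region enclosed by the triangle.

2

Apply Gauss's area formula. First the cross-terms c_i = x_i·y_{i+1} − x_{i+1}·y_i:
  -17, 73, 67  ⇒  2A = 123, A = 61.5.
Then Σ (x_i + x_{i+1})·c_i = 738, so x̄ = 738 / (6·61.5) = 2.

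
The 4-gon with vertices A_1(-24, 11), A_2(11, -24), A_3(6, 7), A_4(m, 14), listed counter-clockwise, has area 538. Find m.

-5

The doubled signed area Σ (x_i y_{i+1} − x_{i+1} y_i) is linear in m.
With m=0 it equals 1096; the coefficient of m is 4 (from the two edges through A_4).
So 4·m + 1096 = 2·538 = 1076 ⇒ m = -5.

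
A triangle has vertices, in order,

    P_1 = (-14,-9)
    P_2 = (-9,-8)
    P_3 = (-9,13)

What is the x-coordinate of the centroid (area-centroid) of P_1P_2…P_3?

Apply the surveyor's formula. First the cross-terms c_i = x_i·y_{i+1} − x_{i+1}·y_i:
  31, -189, 263  ⇒  2A = 105, A = 52.5.
Then Σ (x_i + x_{i+1})·c_i = -3360, so x̄ = -3360 / (6·52.5) = -32/3.

-32/3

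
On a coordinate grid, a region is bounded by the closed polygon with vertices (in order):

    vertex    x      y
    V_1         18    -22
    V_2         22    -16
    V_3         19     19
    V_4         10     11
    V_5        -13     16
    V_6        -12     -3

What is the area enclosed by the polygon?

Cross-terms: 196, 722, 19, 303, 231, 318  ⇒  Σ = 1789
Area = |Σ|/2 = 894.5.

894.5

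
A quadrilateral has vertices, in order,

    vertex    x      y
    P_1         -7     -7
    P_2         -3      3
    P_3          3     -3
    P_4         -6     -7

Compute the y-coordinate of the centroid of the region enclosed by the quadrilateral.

Apply Gauss's area formula. First the cross-terms c_i = x_i·y_{i+1} − x_{i+1}·y_i:
  -42, 0, -39, -7  ⇒  2A = -88, A = -44.
Then Σ (y_i + y_{i+1})·c_i = 656, so ȳ = 656 / (6·(-44)) = -82/33.

-82/33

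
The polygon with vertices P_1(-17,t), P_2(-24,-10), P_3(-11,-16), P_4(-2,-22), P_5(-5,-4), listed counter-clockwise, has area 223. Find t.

Write out the shoelace sum; only the two edges meeting at P_1 involve t:
2·Area = [((-5)·t − (-17)·(-4)) + ((-17)·(-10) − (-24)·t)] + 382
       = 19·t + 484 = 446
⇒ t = -2.

-2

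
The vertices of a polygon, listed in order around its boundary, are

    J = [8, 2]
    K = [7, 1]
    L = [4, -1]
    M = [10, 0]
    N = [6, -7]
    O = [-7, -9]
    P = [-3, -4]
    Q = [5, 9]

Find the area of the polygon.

Apply the surveyor's formula: 2A = Σ (x_i·y_{i+1} − x_{i+1}·y_i), indices taken mod 8.
Cross-terms: -6, -11, 10, -70, -103, 1, -7, -62  ⇒  Σ = -248
Area = |Σ|/2 = 124.

124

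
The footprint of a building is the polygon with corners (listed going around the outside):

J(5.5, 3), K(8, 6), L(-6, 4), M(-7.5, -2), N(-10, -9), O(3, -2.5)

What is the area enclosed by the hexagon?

Apply the shoelace formula: 2A = Σ (x_i·y_{i+1} − x_{i+1}·y_i), indices taken mod 6.
Cross-terms: 9, 68, 42, 47.5, 52, 22.75  ⇒  Σ = 241.25
Area = |Σ|/2 = 120.625.

120.625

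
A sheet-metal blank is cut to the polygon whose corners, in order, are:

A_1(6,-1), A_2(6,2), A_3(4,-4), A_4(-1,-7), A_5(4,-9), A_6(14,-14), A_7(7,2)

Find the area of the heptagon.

Apply Gauss's area formula: 2A = Σ (x_i·y_{i+1} − x_{i+1}·y_i), indices taken mod 7.
A_1→A_2: (6)(2) − (6)(-1) = 18
A_2→A_3: (6)(-4) − (4)(2) = -32
A_3→A_4: (4)(-7) − (-1)(-4) = -32
A_4→A_5: (-1)(-9) − (4)(-7) = 37
A_5→A_6: (4)(-14) − (14)(-9) = 70
A_6→A_7: (14)(2) − (7)(-14) = 126
A_7→A_1: (7)(-1) − (6)(2) = -19
Σ = 168
Area = |Σ|/2 = 84.

84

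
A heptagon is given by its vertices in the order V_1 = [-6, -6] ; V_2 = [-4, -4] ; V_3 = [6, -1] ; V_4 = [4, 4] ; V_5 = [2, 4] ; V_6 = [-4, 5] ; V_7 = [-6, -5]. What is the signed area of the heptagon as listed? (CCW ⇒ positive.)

73

V_1→V_2: (-6)(-4) − (-4)(-6) = 0
V_2→V_3: (-4)(-1) − (6)(-4) = 28
V_3→V_4: (6)(4) − (4)(-1) = 28
V_4→V_5: (4)(4) − (2)(4) = 8
V_5→V_6: (2)(5) − (-4)(4) = 26
V_6→V_7: (-4)(-5) − (-6)(5) = 50
V_7→V_1: (-6)(-6) − (-6)(-5) = 6
Σ = 146
Signed area = Σ/2 = 73 (positive ⇒ counter-clockwise traversal).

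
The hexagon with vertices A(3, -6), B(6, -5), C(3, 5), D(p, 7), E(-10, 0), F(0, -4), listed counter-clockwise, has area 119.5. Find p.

-6

The doubled signed area Σ (x_i y_{i+1} − x_{i+1} y_i) is linear in p.
With p=0 it equals 209; the coefficient of p is -5 (from the two edges through D).
So -5·p + 209 = 2·119.5 = 239 ⇒ p = -6.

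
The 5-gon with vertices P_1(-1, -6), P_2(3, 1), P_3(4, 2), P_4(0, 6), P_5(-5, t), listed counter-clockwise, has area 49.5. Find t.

The doubled signed area Σ (x_i y_{i+1} − x_{i+1} y_i) is linear in t.
With t=0 it equals 103; the coefficient of t is 1 (from the two edges through P_5).
So 1·t + 103 = 2·49.5 = 99 ⇒ t = -4.

-4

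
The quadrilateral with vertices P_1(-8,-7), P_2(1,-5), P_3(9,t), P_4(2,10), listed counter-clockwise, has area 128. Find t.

-8

The doubled signed area Σ (x_i y_{i+1} − x_{i+1} y_i) is linear in t.
With t=0 it equals 248; the coefficient of t is -1 (from the two edges through P_3).
So -1·t + 248 = 2·128 = 256 ⇒ t = -8.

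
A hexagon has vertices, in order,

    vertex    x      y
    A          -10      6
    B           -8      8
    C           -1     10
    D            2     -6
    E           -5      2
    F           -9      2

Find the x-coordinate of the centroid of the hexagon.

Apply the shoelace (surveyor's) formula. First the cross-terms c_i = x_i·y_{i+1} − x_{i+1}·y_i:
  -32, -72, -14, -26, 8, -34  ⇒  2A = -170, A = -85.
Then Σ (x_i + x_{i+1})·c_i = 1822, so x̄ = 1822 / (6·(-85)) = -911/255.

-911/255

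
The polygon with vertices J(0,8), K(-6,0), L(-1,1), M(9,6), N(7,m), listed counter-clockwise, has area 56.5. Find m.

8

The doubled signed area Σ (x_i y_{i+1} − x_{i+1} y_i) is linear in m.
With m=0 it equals 41; the coefficient of m is 9 (from the two edges through N).
So 9·m + 41 = 2·56.5 = 113 ⇒ m = 8.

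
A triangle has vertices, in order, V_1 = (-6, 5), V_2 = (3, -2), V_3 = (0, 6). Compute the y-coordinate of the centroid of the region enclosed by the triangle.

Apply the surveyor's formula. First the cross-terms c_i = x_i·y_{i+1} − x_{i+1}·y_i:
  -3, 18, 36  ⇒  2A = 51, A = 25.5.
Then Σ (y_i + y_{i+1})·c_i = 459, so ȳ = 459 / (6·25.5) = 3.

3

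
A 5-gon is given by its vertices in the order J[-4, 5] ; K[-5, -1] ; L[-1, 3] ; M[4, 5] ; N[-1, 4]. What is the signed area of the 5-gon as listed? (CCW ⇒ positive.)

14

Apply the surveyor's formula: 2A = Σ (x_i·y_{i+1} − x_{i+1}·y_i), indices taken mod 5.
Σ = (29) + (-16) + (-17) + (21) + (11) = 28
Signed area = Σ/2 = 14 (positive ⇒ counter-clockwise traversal).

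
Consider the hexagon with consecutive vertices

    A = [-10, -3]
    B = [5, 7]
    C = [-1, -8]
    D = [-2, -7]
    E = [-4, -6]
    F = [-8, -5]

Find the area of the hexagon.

Σ = (-55) + (-33) + (-9) + (-16) + (-28) + (-26) = -167
Area = |Σ|/2 = 83.5.

83.5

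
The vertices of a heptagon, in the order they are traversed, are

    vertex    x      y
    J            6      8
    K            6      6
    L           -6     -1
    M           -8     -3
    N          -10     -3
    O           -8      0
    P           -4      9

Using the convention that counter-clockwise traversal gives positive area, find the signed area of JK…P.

J→K: (6)(6) − (6)(8) = -12
K→L: (6)(-1) − (-6)(6) = 30
L→M: (-6)(-3) − (-8)(-1) = 10
M→N: (-8)(-3) − (-10)(-3) = -6
N→O: (-10)(0) − (-8)(-3) = -24
O→P: (-8)(9) − (-4)(0) = -72
P→J: (-4)(8) − (6)(9) = -86
Σ = -160
Signed area = Σ/2 = -80 (negative ⇒ clockwise traversal).

-80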